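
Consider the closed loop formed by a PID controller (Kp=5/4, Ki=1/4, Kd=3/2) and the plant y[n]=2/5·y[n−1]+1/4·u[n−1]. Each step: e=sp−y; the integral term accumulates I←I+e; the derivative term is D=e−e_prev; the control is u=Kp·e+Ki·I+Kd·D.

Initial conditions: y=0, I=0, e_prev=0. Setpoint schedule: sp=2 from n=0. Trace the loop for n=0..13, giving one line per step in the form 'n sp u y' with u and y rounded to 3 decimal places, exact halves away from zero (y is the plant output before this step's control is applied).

0 2 6.000 0.000
1 2 -1.000 1.500
2 2 4.825 0.350
3 2 0.524 1.346
4 2 4.212 0.669
5 2 1.575 1.321
6 2 3.918 0.922
7 2 2.311 1.348
8 2 3.807 1.117
9 2 2.836 1.399
10 2 3.799 1.269
11 2 3.221 1.457
12 2 3.847 1.388
13 2 3.510 1.517

(exact arithmetic carried between steps; '≈' marks a value shown rounded to 6 d.p. or computed from one; I and e_prev carry over from the previous line; the table rounds u and y to 3 d.p., halves away from zero)
n=0: y=0, sp=2, e=sp−y=2; I=2, D=e−e_prev=2; u=5/4·2+1/4·2+3/2·2=6; next y=2/5·0+1/4·6=1.5
n=1: y=1.5, sp=2, e=sp−y=0.5; I=2.5, D=e−e_prev=-1.5; u=5/4·0.5+1/4·2.5+3/2·(-1.5)=-1; next y=2/5·1.5+1/4·(-1)=0.35
n=2: y=0.35, sp=2, e=sp−y=1.65; I=4.15, D=e−e_prev=1.15; u=5/4·1.65+1/4·4.15+3/2·1.15=4.825; next y=2/5·0.35+1/4·4.825=1.34625
n=3: y=1.34625, sp=2, e=sp−y=0.65375; I=4.80375, D=e−e_prev=-0.99625; u=5/4·0.65375+1/4·4.80375+3/2·(-0.99625)=0.52375; next y=2/5·1.34625+1/4·0.52375≈0.669438
n=4: y≈0.669438, sp=2, e=sp−y≈1.330563; I≈6.134313, D=e−e_prev≈0.676813; u=5/4·1.330563+1/4·6.134313+3/2·0.676813≈4.212; next y=2/5·0.669438+1/4·4.212≈1.320775
n=5: y=1.320775, sp=2, e=sp−y=0.679225; I≈6.813538, D=e−e_prev≈-0.651338; u=5/4·0.679225+1/4·6.813538+3/2·(-0.651338)≈1.575409; next y=2/5·1.320775+1/4·1.575409≈0.922162
n=6: y≈0.922162, sp=2, e=sp−y≈1.077838; I≈7.891375, D=e−e_prev≈0.398613; u=5/4·1.077838+1/4·7.891375+3/2·0.398613≈3.918060; next y=2/5·0.922162+1/4·3.918060≈1.348380
n=7: y≈1.348380, sp=2, e=sp−y≈0.651620; I≈8.542995, D=e−e_prev≈-0.426218; u=5/4·0.651620+1/4·8.542995+3/2·(-0.426218)≈2.310948; next y=2/5·1.348380+1/4·2.310948≈1.117089
n=8: y≈1.117089, sp=2, e=sp−y≈0.882911; I≈9.425906, D=e−e_prev≈0.231291; u=5/4·0.882911+1/4·9.425906+3/2·0.231291≈3.807052; next y=2/5·1.117089+1/4·3.807052≈1.398599
n=9: y≈1.398599, sp=2, e=sp−y≈0.601401; I≈10.027308, D=e−e_prev≈-0.281510; u=5/4·0.601401+1/4·10.027308+3/2·(-0.281510)≈2.836314; next y=2/5·1.398599+1/4·2.836314≈1.268518
n=10: y≈1.268518, sp=2, e=sp−y≈0.731482; I≈10.758790, D=e−e_prev≈0.130081; u=5/4·0.731482+1/4·10.758790+3/2·0.130081≈3.799171; next y=2/5·1.268518+1/4·3.799171≈1.457200
n=11: y≈1.457200, sp=2, e=sp−y≈0.542800; I≈11.301590, D=e−e_prev≈-0.188682; u=5/4·0.542800+1/4·11.301590+3/2·(-0.188682)≈3.220875; next y=2/5·1.457200+1/4·3.220875≈1.388099
n=12: y≈1.388099, sp=2, e=sp−y≈0.611901; I≈11.913491, D=e−e_prev≈0.069101; u=5/4·0.611901+1/4·11.913491+3/2·0.069101≈3.846901; next y=2/5·1.388099+1/4·3.846901≈1.516965
n=13: y≈1.516965, sp=2, e=sp−y≈0.483035; I≈12.396526, D=e−e_prev≈-0.128866; u=5/4·0.483035+1/4·12.396526+3/2·(-0.128866)≈3.509626; next y=2/5·1.516965+1/4·3.509626≈1.484193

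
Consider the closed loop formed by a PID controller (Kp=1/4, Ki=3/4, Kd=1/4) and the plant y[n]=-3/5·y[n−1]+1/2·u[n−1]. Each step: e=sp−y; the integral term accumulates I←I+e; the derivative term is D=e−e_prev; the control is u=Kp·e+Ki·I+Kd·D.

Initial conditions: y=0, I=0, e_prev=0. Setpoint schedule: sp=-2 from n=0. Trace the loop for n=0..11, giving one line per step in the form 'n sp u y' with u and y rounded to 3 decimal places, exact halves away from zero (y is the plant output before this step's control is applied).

(exact arithmetic carried between steps; '≈' marks a value shown rounded to 6 d.p. or computed from one; I and e_prev carry over from the previous line; the table rounds u and y to 3 d.p., halves away from zero)
n=0: y=0, sp=-2, e=sp−y=-2; I=-2, D=e−e_prev=-2; u=1/4·(-2)+3/4·(-2)+1/4·(-2)=-2.5; next y=-3/5·0+1/2·(-2.5)=-1.25
n=1: y=-1.25, sp=-2, e=sp−y=-0.75; I=-2.75, D=e−e_prev=1.25; u=1/4·(-0.75)+3/4·(-2.75)+1/4·1.25=-1.9375; next y=-3/5·(-1.25)+1/2·(-1.9375)=-0.21875
n=2: y=-0.21875, sp=-2, e=sp−y=-1.78125; I=-4.53125, D=e−e_prev=-1.03125; u=1/4·(-1.78125)+3/4·(-4.53125)+1/4·(-1.03125)≈-4.101563; next y=-3/5·(-0.21875)+1/2·(-4.101563)≈-1.919531
n=3: y≈-1.919531, sp=-2, e=sp−y≈-0.080469; I≈-4.611719, D=e−e_prev≈1.700781; u=1/4·(-0.080469)+3/4·(-4.611719)+1/4·1.700781≈-3.053711; next y=-3/5·(-1.919531)+1/2·(-3.053711)≈-0.375137
n=4: y≈-0.375137, sp=-2, e=sp−y≈-1.624863; I≈-6.236582, D=e−e_prev≈-1.544395; u=1/4·(-1.624863)+3/4·(-6.236582)+1/4·(-1.544395)≈-5.469751; next y=-3/5·(-0.375137)+1/2·(-5.469751)≈-2.509793
n=5: y≈-2.509793, sp=-2, e=sp−y≈0.509793; I≈-5.726789, D=e−e_prev≈2.134657; u=1/4·0.509793+3/4·(-5.726789)+1/4·2.134657≈-3.633979; next y=-3/5·(-2.509793)+1/2·(-3.633979)≈-0.311113
n=6: y≈-0.311113, sp=-2, e=sp−y≈-1.688887; I≈-7.415675, D=e−e_prev≈-2.198680; u=1/4·(-1.688887)+3/4·(-7.415675)+1/4·(-2.198680)≈-6.533648; next y=-3/5·(-0.311113)+1/2·(-6.533648)≈-3.080156
n=7: y≈-3.080156, sp=-2, e=sp−y≈1.080156; I≈-6.335519, D=e−e_prev≈2.769043; u=1/4·1.080156+3/4·(-6.335519)+1/4·2.769043≈-3.789340; next y=-3/5·(-3.080156)+1/2·(-3.789340)≈-0.046576
n=8: y≈-0.046576, sp=-2, e=sp−y≈-1.953424; I≈-8.288943, D=e−e_prev≈-3.033580; u=1/4·(-1.953424)+3/4·(-8.288943)+1/4·(-3.033580)≈-7.463458; next y=-3/5·(-0.046576)+1/2·(-7.463458)≈-3.703783
n=9: y≈-3.703783, sp=-2, e=sp−y≈1.703783; I≈-6.585160, D=e−e_prev≈3.657207; u=1/4·1.703783+3/4·(-6.585160)+1/4·3.657207≈-3.598622; next y=-3/5·(-3.703783)+1/2·(-3.598622)≈0.422959
n=10: y≈0.422959, sp=-2, e=sp−y≈-2.422959; I≈-9.008119, D=e−e_prev≈-4.126742; u=1/4·(-2.422959)+3/4·(-9.008119)+1/4·(-4.126742)≈-8.393514; next y=-3/5·0.422959+1/2·(-8.393514)≈-4.450532
n=11: y≈-4.450532, sp=-2, e=sp−y≈2.450532; I≈-6.557586, D=e−e_prev≈4.873491; u=1/4·2.450532+3/4·(-6.557586)+1/4·4.873491≈-3.087184; next y=-3/5·(-4.450532)+1/2·(-3.087184)≈1.126728

0 -2 -2.500 0.000
1 -2 -1.938 -1.250
2 -2 -4.102 -0.219
3 -2 -3.054 -1.920
4 -2 -5.470 -0.375
5 -2 -3.634 -2.510
6 -2 -6.534 -0.311
7 -2 -3.789 -3.080
8 -2 -7.463 -0.047
9 -2 -3.599 -3.704
10 -2 -8.394 0.423
11 -2 -3.087 -4.451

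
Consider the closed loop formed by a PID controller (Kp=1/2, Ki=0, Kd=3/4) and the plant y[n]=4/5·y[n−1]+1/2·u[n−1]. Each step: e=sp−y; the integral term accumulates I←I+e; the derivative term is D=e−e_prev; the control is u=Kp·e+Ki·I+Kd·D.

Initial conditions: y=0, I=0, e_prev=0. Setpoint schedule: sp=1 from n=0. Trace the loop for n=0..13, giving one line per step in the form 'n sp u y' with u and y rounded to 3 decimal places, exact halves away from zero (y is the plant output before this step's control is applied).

(exact arithmetic carried between steps; '≈' marks a value shown rounded to 6 d.p. or computed from one; I and e_prev carry over from the previous line; the table rounds u and y to 3 d.p., halves away from zero)
n=0: y=0, sp=1, e=sp−y=1; I=1, D=e−e_prev=1; u=1/2·1+0·1+3/4·1=1.25; next y=4/5·0+1/2·1.25=0.625
n=1: y=0.625, sp=1, e=sp−y=0.375; I=1.375, D=e−e_prev=-0.625; u=1/2·0.375+0·1.375+3/4·(-0.625)=-0.28125; next y=4/5·0.625+1/2·(-0.28125)=0.359375
n=2: y=0.359375, sp=1, e=sp−y=0.640625; I=2.015625, D=e−e_prev=0.265625; u=1/2·0.640625+0·2.015625+3/4·0.265625≈0.519531; next y=4/5·0.359375+1/2·0.519531≈0.547266
n=3: y≈0.547266, sp=1, e=sp−y≈0.452734; I≈2.468359, D=e−e_prev≈-0.187891; u=1/2·0.452734+0·2.468359+3/4·(-0.187891)≈0.085449; next y=4/5·0.547266+1/2·0.085449≈0.480537
n=4: y≈0.480537, sp=1, e=sp−y≈0.519463; I≈2.987822, D=e−e_prev≈0.066729; u=1/2·0.519463+0·2.987822+3/4·0.066729≈0.309778; next y=4/5·0.480537+1/2·0.309778≈0.539319
n=5: y≈0.539319, sp=1, e=sp−y≈0.460681; I≈3.448504, D=e−e_prev≈-0.058781; u=1/2·0.460681+0·3.448504+3/4·(-0.058781)≈0.186255; next y=4/5·0.539319+1/2·0.186255≈0.524582
n=6: y≈0.524582, sp=1, e=sp−y≈0.475418; I≈3.923921, D=e−e_prev≈0.014736; u=1/2·0.475418+0·3.923921+3/4·0.014736≈0.248761; next y=4/5·0.524582+1/2·0.248761≈0.544046
n=7: y≈0.544046, sp=1, e=sp−y≈0.455954; I≈4.379875, D=e−e_prev≈-0.019464; u=1/2·0.455954+0·4.379875+3/4·(-0.019464)≈0.213379; next y=4/5·0.544046+1/2·0.213379≈0.541926
n=8: y≈0.541926, sp=1, e=sp−y≈0.458074; I≈4.837949, D=e−e_prev≈0.002120; u=1/2·0.458074+0·4.837949+3/4·0.002120≈0.230627; next y=4/5·0.541926+1/2·0.230627≈0.548855
n=9: y≈0.548855, sp=1, e=sp−y≈0.451145; I≈5.289094, D=e−e_prev≈-0.006928; u=1/2·0.451145+0·5.289094+3/4·(-0.006928)≈0.220377; next y=4/5·0.548855+1/2·0.220377≈0.549272
n=10: y≈0.549272, sp=1, e=sp−y≈0.450728; I≈5.739822, D=e−e_prev≈-0.000417; u=1/2·0.450728+0·5.739822+3/4·(-0.000417)≈0.225051; next y=4/5·0.549272+1/2·0.225051≈0.551943
n=11: y≈0.551943, sp=1, e=sp−y≈0.448057; I≈6.187879, D=e−e_prev≈-0.002671; u=1/2·0.448057+0·6.187879+3/4·(-0.002671)≈0.222025; next y=4/5·0.551943+1/2·0.222025≈0.552567
n=12: y≈0.552567, sp=1, e=sp−y≈0.447433; I≈6.635312, D=e−e_prev≈-0.000624; u=1/2·0.447433+0·6.635312+3/4·(-0.000624)≈0.223249; next y=4/5·0.552567+1/2·0.223249≈0.553678
n=13: y≈0.553678, sp=1, e=sp−y≈0.446322; I≈7.081634, D=e−e_prev≈-0.001111; u=1/2·0.446322+0·7.081634+3/4·(-0.001111)≈0.222328; next y=4/5·0.553678+1/2·0.222328≈0.554106

0 1 1.250 0.000
1 1 -0.281 0.625
2 1 0.520 0.359
3 1 0.085 0.547
4 1 0.310 0.481
5 1 0.186 0.539
6 1 0.249 0.525
7 1 0.213 0.544
8 1 0.231 0.542
9 1 0.220 0.549
10 1 0.225 0.549
11 1 0.222 0.552
12 1 0.223 0.553
13 1 0.222 0.554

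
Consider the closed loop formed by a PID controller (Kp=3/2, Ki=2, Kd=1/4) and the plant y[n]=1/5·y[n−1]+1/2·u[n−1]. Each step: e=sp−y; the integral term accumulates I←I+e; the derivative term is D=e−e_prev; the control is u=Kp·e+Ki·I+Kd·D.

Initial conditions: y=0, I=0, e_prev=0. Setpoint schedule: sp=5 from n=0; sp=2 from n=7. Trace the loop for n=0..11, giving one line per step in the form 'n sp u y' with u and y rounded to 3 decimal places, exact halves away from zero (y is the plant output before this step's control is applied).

0 5 18.750 0.000
1 5 -7.656 9.375
2 5 28.418 -1.953
3 5 -19.651 13.818
4 5 44.956 -7.062
5 5 -41.618 21.066
6 5 74.513 -16.596
7 2 -92.460 33.937
8 2 132.224 -39.443
9 2 -169.483 58.223
10 2 234.938 -73.097
11 2 -307.497 102.849

(exact arithmetic carried between steps; '≈' marks a value shown rounded to 6 d.p. or computed from one; I and e_prev carry over from the previous line; the table rounds u and y to 3 d.p., halves away from zero)
n=0: y=0, sp=5, e=sp−y=5; I=5, D=e−e_prev=5; u=3/2·5+2·5+1/4·5=18.75; next y=1/5·0+1/2·18.75=9.375
n=1: y=9.375, sp=5, e=sp−y=-4.375; I=0.625, D=e−e_prev=-9.375; u=3/2·(-4.375)+2·0.625+1/4·(-9.375)=-7.65625; next y=1/5·9.375+1/2·(-7.65625)=-1.953125
n=2: y=-1.953125, sp=5, e=sp−y=6.953125; I=7.578125, D=e−e_prev=11.328125; u=3/2·6.953125+2·7.578125+1/4·11.328125≈28.417969; next y=1/5·(-1.953125)+1/2·28.417969≈13.818359
n=3: y≈13.818359, sp=5, e=sp−y≈-8.818359; I≈-1.240234, D=e−e_prev≈-15.771484; u=3/2·(-8.818359)+2·(-1.240234)+1/4·(-15.771484)≈-19.650879; next y=1/5·13.818359+1/2·(-19.650879)≈-7.061768
n=4: y≈-7.061768, sp=5, e=sp−y≈12.061768; I≈10.821533, D=e−e_prev≈20.880127; u=3/2·12.061768+2·10.821533+1/4·20.880127≈44.955750; next y=1/5·(-7.061768)+1/2·44.955750≈21.065521
n=5: y≈21.065521, sp=5, e=sp−y≈-16.065521; I≈-5.243988, D=e−e_prev≈-28.127289; u=3/2·(-16.065521)+2·(-5.243988)+1/4·(-28.127289)≈-41.618080; next y=1/5·21.065521+1/2·(-41.618080)≈-16.595936
n=6: y≈-16.595936, sp=5, e=sp−y≈21.595936; I≈16.351948, D=e−e_prev≈37.661457; u=3/2·21.595936+2·16.351948+1/4·37.661457≈74.513164; next y=1/5·(-16.595936)+1/2·74.513164≈33.937395
n=7: y≈33.937395, sp=2, e=sp−y≈-31.937395; I≈-15.585447, D=e−e_prev≈-53.533330; u=3/2·(-31.937395)+2·(-15.585447)+1/4·(-53.533330)≈-92.460318; next y=1/5·33.937395+1/2·(-92.460318)≈-39.442680
n=8: y≈-39.442680, sp=2, e=sp−y≈41.442680; I≈25.857233, D=e−e_prev≈73.380075; u=3/2·41.442680+2·25.857233+1/4·73.380075≈132.223506; next y=1/5·(-39.442680)+1/2·132.223506≈58.223217
n=9: y≈58.223217, sp=2, e=sp−y≈-56.223217; I≈-30.365983, D=e−e_prev≈-97.665897; u=3/2·(-56.223217)+2·(-30.365983)+1/4·(-97.665897)≈-169.483266; next y=1/5·58.223217+1/2·(-169.483266)≈-73.096990
n=10: y≈-73.096990, sp=2, e=sp−y≈75.096990; I≈44.731006, D=e−e_prev≈131.320207; u=3/2·75.096990+2·44.731006+1/4·131.320207≈234.937549; next y=1/5·(-73.096990)+1/2·234.937549≈102.849377
n=11: y≈102.849377, sp=2, e=sp−y≈-100.849377; I≈-56.118370, D=e−e_prev≈-175.946366; u=3/2·(-100.849377)+2·(-56.118370)+1/4·(-175.946366)≈-307.497397; next y=1/5·102.849377+1/2·(-307.497397)≈-133.178823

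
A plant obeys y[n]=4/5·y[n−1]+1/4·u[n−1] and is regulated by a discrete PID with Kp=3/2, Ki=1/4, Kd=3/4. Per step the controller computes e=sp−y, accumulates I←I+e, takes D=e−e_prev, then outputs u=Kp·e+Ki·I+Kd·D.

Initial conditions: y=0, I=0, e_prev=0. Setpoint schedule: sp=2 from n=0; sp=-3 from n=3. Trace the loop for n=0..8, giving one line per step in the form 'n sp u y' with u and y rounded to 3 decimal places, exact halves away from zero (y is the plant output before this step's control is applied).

(exact arithmetic carried between steps; '≈' marks a value shown rounded to 6 d.p. or computed from one; I and e_prev carry over from the previous line; the table rounds u and y to 3 d.p., halves away from zero)
n=0: y=0, sp=2, e=sp−y=2; I=2, D=e−e_prev=2; u=3/2·2+1/4·2+3/4·2=5; next y=4/5·0+1/4·5=1.25
n=1: y=1.25, sp=2, e=sp−y=0.75; I=2.75, D=e−e_prev=-1.25; u=3/2·0.75+1/4·2.75+3/4·(-1.25)=0.875; next y=4/5·1.25+1/4·0.875=1.21875
n=2: y=1.21875, sp=2, e=sp−y=0.78125; I=3.53125, D=e−e_prev=0.03125; u=3/2·0.78125+1/4·3.53125+3/4·0.03125=2.078125; next y=4/5·1.21875+1/4·2.078125≈1.494531
n=3: y≈1.494531, sp=-3, e=sp−y≈-4.494531; I≈-0.963281, D=e−e_prev≈-5.275781; u=3/2·(-4.494531)+1/4·(-0.963281)+3/4·(-5.275781)≈-10.939453; next y=4/5·1.494531+1/4·(-10.939453)≈-1.539238
n=4: y≈-1.539238, sp=-3, e=sp−y≈-1.460762; I≈-2.424043, D=e−e_prev≈3.033770; u=3/2·(-1.460762)+1/4·(-2.424043)+3/4·3.033770≈-0.521826; next y=4/5·(-1.539238)+1/4·(-0.521826)≈-1.361847
n=5: y≈-1.361847, sp=-3, e=sp−y≈-1.638153; I≈-4.062196, D=e−e_prev≈-0.177391; u=3/2·(-1.638153)+1/4·(-4.062196)+3/4·(-0.177391)≈-3.605822; next y=4/5·(-1.361847)+1/4·(-3.605822)≈-1.990933
n=6: y≈-1.990933, sp=-3, e=sp−y≈-1.009067; I≈-5.071263, D=e−e_prev≈0.629086; u=3/2·(-1.009067)+1/4·(-5.071263)+3/4·0.629086≈-2.309602; next y=4/5·(-1.990933)+1/4·(-2.309602)≈-2.170147
n=7: y≈-2.170147, sp=-3, e=sp−y≈-0.829853; I≈-5.901116, D=e−e_prev≈0.179214; u=3/2·(-0.829853)+1/4·(-5.901116)+3/4·0.179214≈-2.585648; next y=4/5·(-2.170147)+1/4·(-2.585648)≈-2.382530
n=8: y≈-2.382530, sp=-3, e=sp−y≈-0.617470; I≈-6.518586, D=e−e_prev≈0.212383; u=3/2·(-0.617470)+1/4·(-6.518586)+3/4·0.212383≈-2.396565; next y=4/5·(-2.382530)+1/4·(-2.396565)≈-2.505165

0 2 5.000 0.000
1 2 0.875 1.250
2 2 2.078 1.219
3 -3 -10.939 1.495
4 -3 -0.522 -1.539
5 -3 -3.606 -1.362
6 -3 -2.310 -1.991
7 -3 -2.586 -2.170
8 -3 -2.397 -2.383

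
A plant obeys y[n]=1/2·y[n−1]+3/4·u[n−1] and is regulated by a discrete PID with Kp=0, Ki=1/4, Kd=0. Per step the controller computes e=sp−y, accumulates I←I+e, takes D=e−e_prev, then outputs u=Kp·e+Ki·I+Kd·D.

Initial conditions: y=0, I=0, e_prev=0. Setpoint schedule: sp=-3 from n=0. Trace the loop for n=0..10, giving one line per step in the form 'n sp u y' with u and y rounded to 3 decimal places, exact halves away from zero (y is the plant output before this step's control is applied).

0 -3 -0.750 0.000
1 -3 -1.359 -0.563
2 -3 -1.784 -1.301
3 -3 -2.037 -1.989
4 -3 -2.157 -2.522
5 -3 -2.187 -2.878
6 -3 -2.167 -3.079
7 -3 -2.126 -3.165
8 -3 -2.082 -3.177
9 -3 -2.044 -3.150
10 -3 -2.017 -3.108

(exact arithmetic carried between steps; '≈' marks a value shown rounded to 6 d.p. or computed from one; I and e_prev carry over from the previous line; the table rounds u and y to 3 d.p., halves away from zero)
n=0: y=0, sp=-3, e=sp−y=-3; I=-3, D=e−e_prev=-3; u=0·(-3)+1/4·(-3)+0·(-3)=-0.75; next y=1/2·0+3/4·(-0.75)=-0.5625
n=1: y=-0.5625, sp=-3, e=sp−y=-2.4375; I=-5.4375, D=e−e_prev=0.5625; u=0·(-2.4375)+1/4·(-5.4375)+0·0.5625=-1.359375; next y=1/2·(-0.5625)+3/4·(-1.359375)≈-1.300781
n=2: y≈-1.300781, sp=-3, e=sp−y≈-1.699219; I≈-7.136719, D=e−e_prev≈0.738281; u=0·(-1.699219)+1/4·(-7.136719)+0·0.738281≈-1.784180; next y=1/2·(-1.300781)+3/4·(-1.784180)≈-1.988525
n=3: y≈-1.988525, sp=-3, e=sp−y≈-1.011475; I≈-8.148193, D=e−e_prev≈0.687744; u=0·(-1.011475)+1/4·(-8.148193)+0·0.687744≈-2.037048; next y=1/2·(-1.988525)+3/4·(-2.037048)≈-2.522049
n=4: y≈-2.522049, sp=-3, e=sp−y≈-0.477951; I≈-8.626144, D=e−e_prev≈0.533524; u=0·(-0.477951)+1/4·(-8.626144)+0·0.533524≈-2.156536; next y=1/2·(-2.522049)+3/4·(-2.156536)≈-2.878427
n=5: y≈-2.878427, sp=-3, e=sp−y≈-0.121573; I≈-8.747718, D=e−e_prev≈0.356378; u=0·(-0.121573)+1/4·(-8.747718)+0·0.356378≈-2.186929; next y=1/2·(-2.878427)+3/4·(-2.186929)≈-3.079410
n=6: y≈-3.079410, sp=-3, e=sp−y≈0.079410; I≈-8.668307, D=e−e_prev≈0.200984; u=0·0.079410+1/4·(-8.668307)+0·0.200984≈-2.167077; next y=1/2·(-3.079410)+3/4·(-2.167077)≈-3.165013
n=7: y≈-3.165013, sp=-3, e=sp−y≈0.165013; I≈-8.503295, D=e−e_prev≈0.085602; u=0·0.165013+1/4·(-8.503295)+0·0.085602≈-2.125824; next y=1/2·(-3.165013)+3/4·(-2.125824)≈-3.176874
n=8: y≈-3.176874, sp=-3, e=sp−y≈0.176874; I≈-8.326420, D=e−e_prev≈0.011861; u=0·0.176874+1/4·(-8.326420)+0·0.011861≈-2.081605; next y=1/2·(-3.176874)+3/4·(-2.081605)≈-3.149641
n=9: y≈-3.149641, sp=-3, e=sp−y≈0.149641; I≈-8.176780, D=e−e_prev≈-0.027233; u=0·0.149641+1/4·(-8.176780)+0·(-0.027233)≈-2.044195; next y=1/2·(-3.149641)+3/4·(-2.044195)≈-3.107967
n=10: y≈-3.107967, sp=-3, e=sp−y≈0.107967; I≈-8.068813, D=e−e_prev≈-0.041674; u=0·0.107967+1/4·(-8.068813)+0·(-0.041674)≈-2.017203; next y=1/2·(-3.107967)+3/4·(-2.017203)≈-3.066886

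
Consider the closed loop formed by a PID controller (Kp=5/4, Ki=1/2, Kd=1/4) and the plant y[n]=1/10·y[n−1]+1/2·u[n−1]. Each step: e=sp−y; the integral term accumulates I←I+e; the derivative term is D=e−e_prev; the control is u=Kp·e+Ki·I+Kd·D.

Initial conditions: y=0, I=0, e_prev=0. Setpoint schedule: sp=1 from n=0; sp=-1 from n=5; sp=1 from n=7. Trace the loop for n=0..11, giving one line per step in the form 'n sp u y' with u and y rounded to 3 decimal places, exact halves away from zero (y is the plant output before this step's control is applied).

(exact arithmetic carried between steps; '≈' marks a value shown rounded to 6 d.p. or computed from one; I and e_prev carry over from the previous line; the table rounds u and y to 3 d.p., halves away from zero)
n=0: y=0, sp=1, e=sp−y=1; I=1, D=e−e_prev=1; u=5/4·1+1/2·1+1/4·1=2; next y=1/10·0+1/2·2=1
n=1: y=1, sp=1, e=sp−y=0; I=1, D=e−e_prev=-1; u=5/4·0+1/2·1+1/4·(-1)=0.25; next y=1/10·1+1/2·0.25=0.225
n=2: y=0.225, sp=1, e=sp−y=0.775; I=1.775, D=e−e_prev=0.775; u=5/4·0.775+1/2·1.775+1/4·0.775=2.05; next y=1/10·0.225+1/2·2.05=1.0475
n=3: y=1.0475, sp=1, e=sp−y=-0.0475; I=1.7275, D=e−e_prev=-0.8225; u=5/4·(-0.0475)+1/2·1.7275+1/4·(-0.8225)=0.59875; next y=1/10·1.0475+1/2·0.59875=0.404125
n=4: y=0.404125, sp=1, e=sp−y=0.595875; I=2.323375, D=e−e_prev=0.643375; u=5/4·0.595875+1/2·2.323375+1/4·0.643375=2.067375; next y=1/10·0.404125+1/2·2.067375=1.0741
n=5: y=1.0741, sp=-1, e=sp−y=-2.0741; I=0.249275, D=e−e_prev=-2.669975; u=5/4·(-2.0741)+1/2·0.249275+1/4·(-2.669975)≈-3.135481; next y=1/10·1.0741+1/2·(-3.135481)≈-1.460331
n=6: y≈-1.460331, sp=-1, e=sp−y≈0.460331; I≈0.709606, D=e−e_prev≈2.534431; u=5/4·0.460331+1/2·0.709606+1/4·2.534431≈1.563824; next y=1/10·(-1.460331)+1/2·1.563824≈0.635879
n=7: y≈0.635879, sp=1, e=sp−y≈0.364121; I≈1.073727, D=e−e_prev≈-0.096209; u=5/4·0.364121+1/2·1.073727+1/4·(-0.096209)≈0.967963; next y=1/10·0.635879+1/2·0.967963≈0.547569
n=8: y≈0.547569, sp=1, e=sp−y≈0.452431; I≈1.526158, D=e−e_prev≈0.088310; u=5/4·0.452431+1/2·1.526158+1/4·0.088310≈1.350695; next y=1/10·0.547569+1/2·1.350695≈0.730104
n=9: y≈0.730104, sp=1, e=sp−y≈0.269896; I≈1.796053, D=e−e_prev≈-0.182535; u=5/4·0.269896+1/2·1.796053+1/4·(-0.182535)≈1.189762; next y=1/10·0.730104+1/2·1.189762≈0.667892
n=10: y≈0.667892, sp=1, e=sp−y≈0.332108; I≈2.128162, D=e−e_prev≈0.062213; u=5/4·0.332108+1/2·2.128162+1/4·0.062213≈1.494769; next y=1/10·0.667892+1/2·1.494769≈0.814174
n=11: y≈0.814174, sp=1, e=sp−y≈0.185826; I≈2.313988, D=e−e_prev≈-0.146282; u=5/4·0.185826+1/2·2.313988+1/4·(-0.146282)≈1.352706; next y=1/10·0.814174+1/2·1.352706≈0.757770

0 1 2.000 0.000
1 1 0.250 1.000
2 1 2.050 0.225
3 1 0.599 1.048
4 1 2.067 0.404
5 -1 -3.135 1.074
6 -1 1.564 -1.460
7 1 0.968 0.636
8 1 1.351 0.548
9 1 1.190 0.730
10 1 1.495 0.668
11 1 1.353 0.814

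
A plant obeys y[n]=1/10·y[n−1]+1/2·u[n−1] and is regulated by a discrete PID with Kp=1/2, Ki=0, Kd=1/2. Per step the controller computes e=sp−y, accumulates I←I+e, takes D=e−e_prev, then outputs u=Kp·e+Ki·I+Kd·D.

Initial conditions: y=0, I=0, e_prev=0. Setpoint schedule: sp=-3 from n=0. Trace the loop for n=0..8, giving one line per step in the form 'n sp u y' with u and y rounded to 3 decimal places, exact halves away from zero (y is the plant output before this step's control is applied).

0 -3 -3.000 0.000
1 -3 0.000 -1.500
2 -3 -2.100 -0.150
3 -3 -0.510 -1.065
4 -3 -1.671 -0.362
5 -3 -0.809 -0.872
6 -3 -1.444 -0.492
7 -3 -0.975 -0.771
8 -3 -1.321 -0.564

(exact arithmetic carried between steps; '≈' marks a value shown rounded to 6 d.p. or computed from one; I and e_prev carry over from the previous line; the table rounds u and y to 3 d.p., halves away from zero)
n=0: y=0, sp=-3, e=sp−y=-3; I=-3, D=e−e_prev=-3; u=1/2·(-3)+0·(-3)+1/2·(-3)=-3; next y=1/10·0+1/2·(-3)=-1.5
n=1: y=-1.5, sp=-3, e=sp−y=-1.5; I=-4.5, D=e−e_prev=1.5; u=1/2·(-1.5)+0·(-4.5)+1/2·1.5=0; next y=1/10·(-1.5)+1/2·0=-0.15
n=2: y=-0.15, sp=-3, e=sp−y=-2.85; I=-7.35, D=e−e_prev=-1.35; u=1/2·(-2.85)+0·(-7.35)+1/2·(-1.35)=-2.1; next y=1/10·(-0.15)+1/2·(-2.1)=-1.065
n=3: y=-1.065, sp=-3, e=sp−y=-1.935; I=-9.285, D=e−e_prev=0.915; u=1/2·(-1.935)+0·(-9.285)+1/2·0.915=-0.51; next y=1/10·(-1.065)+1/2·(-0.51)=-0.3615
n=4: y=-0.3615, sp=-3, e=sp−y=-2.6385; I=-11.9235, D=e−e_prev=-0.7035; u=1/2·(-2.6385)+0·(-11.9235)+1/2·(-0.7035)=-1.671; next y=1/10·(-0.3615)+1/2·(-1.671)=-0.87165
n=5: y=-0.87165, sp=-3, e=sp−y=-2.12835; I=-14.05185, D=e−e_prev=0.51015; u=1/2·(-2.12835)+0·(-14.05185)+1/2·0.51015=-0.8091; next y=1/10·(-0.87165)+1/2·(-0.8091)=-0.491715
n=6: y=-0.491715, sp=-3, e=sp−y=-2.508285; I=-16.560135, D=e−e_prev=-0.379935; u=1/2·(-2.508285)+0·(-16.560135)+1/2·(-0.379935)=-1.44411; next y=1/10·(-0.491715)+1/2·(-1.44411)≈-0.771227
n=7: y≈-0.771227, sp=-3, e=sp−y≈-2.228774; I≈-18.788909, D=e−e_prev≈0.279512; u=1/2·(-2.228774)+0·(-18.788909)+1/2·0.279512≈-0.974631; next y=1/10·(-0.771227)+1/2·(-0.974631)≈-0.564438
n=8: y≈-0.564438, sp=-3, e=sp−y≈-2.435562; I≈-21.224470, D=e−e_prev≈-0.206788; u=1/2·(-2.435562)+0·(-21.224470)+1/2·(-0.206788)≈-1.321175; next y=1/10·(-0.564438)+1/2·(-1.321175)≈-0.717031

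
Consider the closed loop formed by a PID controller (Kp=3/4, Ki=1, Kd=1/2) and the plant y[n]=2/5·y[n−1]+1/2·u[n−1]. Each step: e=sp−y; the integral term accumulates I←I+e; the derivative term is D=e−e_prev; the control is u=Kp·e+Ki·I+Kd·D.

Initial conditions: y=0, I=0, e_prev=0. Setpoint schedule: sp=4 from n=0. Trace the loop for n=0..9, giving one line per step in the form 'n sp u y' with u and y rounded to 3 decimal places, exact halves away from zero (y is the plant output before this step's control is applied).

0 4 9.000 0.000
1 4 0.875 4.500
2 4 7.716 2.238
3 4 2.687 4.753
4 4 6.585 3.245
5 4 3.559 4.591
6 4 5.835 3.615
7 4 4.049 4.364
8 4 5.395 3.770
9 4 4.348 4.205

(exact arithmetic carried between steps; '≈' marks a value shown rounded to 6 d.p. or computed from one; I and e_prev carry over from the previous line; the table rounds u and y to 3 d.p., halves away from zero)
n=0: y=0, sp=4, e=sp−y=4; I=4, D=e−e_prev=4; u=3/4·4+1·4+1/2·4=9; next y=2/5·0+1/2·9=4.5
n=1: y=4.5, sp=4, e=sp−y=-0.5; I=3.5, D=e−e_prev=-4.5; u=3/4·(-0.5)+1·3.5+1/2·(-4.5)=0.875; next y=2/5·4.5+1/2·0.875=2.2375
n=2: y=2.2375, sp=4, e=sp−y=1.7625; I=5.2625, D=e−e_prev=2.2625; u=3/4·1.7625+1·5.2625+1/2·2.2625=7.715625; next y=2/5·2.2375+1/2·7.715625≈4.752813
n=3: y≈4.752813, sp=4, e=sp−y≈-0.752813; I≈4.509688, D=e−e_prev≈-2.515313; u=3/4·(-0.752813)+1·4.509688+1/2·(-2.515313)≈2.687422; next y=2/5·4.752813+1/2·2.687422≈3.244836
n=4: y≈3.244836, sp=4, e=sp−y≈0.755164; I≈5.264852, D=e−e_prev≈1.507977; u=3/4·0.755164+1·5.264852+1/2·1.507977≈6.585213; next y=2/5·3.244836+1/2·6.585213≈4.590541
n=5: y≈4.590541, sp=4, e=sp−y≈-0.590541; I≈4.674311, D=e−e_prev≈-1.345705; u=3/4·(-0.590541)+1·4.674311+1/2·(-1.345705)≈3.558553; next y=2/5·4.590541+1/2·3.558553≈3.615493
n=6: y≈3.615493, sp=4, e=sp−y≈0.384507; I≈5.058818, D=e−e_prev≈0.975048; u=3/4·0.384507+1·5.058818+1/2·0.975048≈5.834723; next y=2/5·3.615493+1/2·5.834723≈4.363558
n=7: y≈4.363558, sp=4, e=sp−y≈-0.363558; I≈4.695260, D=e−e_prev≈-0.748066; u=3/4·(-0.363558)+1·4.695260+1/2·(-0.748066)≈4.048558; next y=2/5·4.363558+1/2·4.048558≈3.769702
n=8: y≈3.769702, sp=4, e=sp−y≈0.230298; I≈4.925557, D=e−e_prev≈0.593856; u=3/4·0.230298+1·4.925557+1/2·0.593856≈5.395209; next y=2/5·3.769702+1/2·5.395209≈4.205485
n=9: y≈4.205485, sp=4, e=sp−y≈-0.205485; I≈4.720072, D=e−e_prev≈-0.435783; u=3/4·(-0.205485)+1·4.720072+1/2·(-0.435783)≈4.348067; next y=2/5·4.205485+1/2·4.348067≈3.856227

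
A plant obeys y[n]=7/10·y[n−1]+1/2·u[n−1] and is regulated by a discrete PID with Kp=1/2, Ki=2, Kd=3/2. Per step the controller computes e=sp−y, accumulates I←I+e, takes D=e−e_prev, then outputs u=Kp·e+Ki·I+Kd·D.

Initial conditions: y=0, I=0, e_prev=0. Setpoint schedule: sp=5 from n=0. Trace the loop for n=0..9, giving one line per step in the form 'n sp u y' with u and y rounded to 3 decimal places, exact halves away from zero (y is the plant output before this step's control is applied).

0 5 20.000 0.000
1 5 -17.500 10.000
2 5 34.500 -1.750
3 5 -40.725 16.025
4 5 64.568 -9.145
5 5 -85.007 25.882
6 5 126.842 -24.386
7 5 -172.735 46.351
8 5 251.759 -53.922
9 5 -349.031 88.134

(exact arithmetic carried between steps; '≈' marks a value shown rounded to 6 d.p. or computed from one; I and e_prev carry over from the previous line; the table rounds u and y to 3 d.p., halves away from zero)
n=0: y=0, sp=5, e=sp−y=5; I=5, D=e−e_prev=5; u=1/2·5+2·5+3/2·5=20; next y=7/10·0+1/2·20=10
n=1: y=10, sp=5, e=sp−y=-5; I=0, D=e−e_prev=-10; u=1/2·(-5)+2·0+3/2·(-10)=-17.5; next y=7/10·10+1/2·(-17.5)=-1.75
n=2: y=-1.75, sp=5, e=sp−y=6.75; I=6.75, D=e−e_prev=11.75; u=1/2·6.75+2·6.75+3/2·11.75=34.5; next y=7/10·(-1.75)+1/2·34.5=16.025
n=3: y=16.025, sp=5, e=sp−y=-11.025; I=-4.275, D=e−e_prev=-17.775; u=1/2·(-11.025)+2·(-4.275)+3/2·(-17.775)=-40.725; next y=7/10·16.025+1/2·(-40.725)=-9.145
n=4: y=-9.145, sp=5, e=sp−y=14.145; I=9.87, D=e−e_prev=25.17; u=1/2·14.145+2·9.87+3/2·25.17=64.5675; next y=7/10·(-9.145)+1/2·64.5675=25.88225
n=5: y=25.88225, sp=5, e=sp−y=-20.88225; I=-11.01225, D=e−e_prev=-35.02725; u=1/2·(-20.88225)+2·(-11.01225)+3/2·(-35.02725)=-85.0065; next y=7/10·25.88225+1/2·(-85.0065)=-24.385675
n=6: y=-24.385675, sp=5, e=sp−y=29.385675; I=18.373425, D=e−e_prev=50.267925; u=1/2·29.385675+2·18.373425+3/2·50.267925=126.841575; next y=7/10·(-24.385675)+1/2·126.841575=46.350815
n=7: y=46.350815, sp=5, e=sp−y=-41.350815; I=-22.97739, D=e−e_prev=-70.73649; u=1/2·(-41.350815)+2·(-22.97739)+3/2·(-70.73649)≈-172.734923; next y=7/10·46.350815+1/2·(-172.734923)≈-53.921891
n=8: y≈-53.921891, sp=5, e=sp−y≈58.921891; I≈35.944501, D=e−e_prev≈100.272706; u=1/2·58.921891+2·35.944501+3/2·100.272706≈251.759006; next y=7/10·(-53.921891)+1/2·251.759006≈88.134179
n=9: y≈88.134179, sp=5, e=sp−y≈-83.134179; I≈-47.189678, D=e−e_prev≈-142.056070; u=1/2·(-83.134179)+2·(-47.189678)+3/2·(-142.056070)≈-349.030552; next y=7/10·88.134179+1/2·(-349.030552)≈-112.821350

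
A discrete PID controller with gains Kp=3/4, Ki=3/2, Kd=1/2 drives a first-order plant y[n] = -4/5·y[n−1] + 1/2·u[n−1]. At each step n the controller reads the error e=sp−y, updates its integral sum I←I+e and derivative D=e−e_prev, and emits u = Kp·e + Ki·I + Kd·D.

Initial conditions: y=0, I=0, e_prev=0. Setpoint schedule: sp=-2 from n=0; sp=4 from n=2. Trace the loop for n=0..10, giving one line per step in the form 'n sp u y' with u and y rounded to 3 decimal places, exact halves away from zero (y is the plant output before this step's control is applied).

(exact arithmetic carried between steps; '≈' marks a value shown rounded to 6 d.p. or computed from one; I and e_prev carry over from the previous line; the table rounds u and y to 3 d.p., halves away from zero)
n=0: y=0, sp=-2, e=sp−y=-2; I=-2, D=e−e_prev=-2; u=3/4·(-2)+3/2·(-2)+1/2·(-2)=-5.5; next y=-4/5·0+1/2·(-5.5)=-2.75
n=1: y=-2.75, sp=-2, e=sp−y=0.75; I=-1.25, D=e−e_prev=2.75; u=3/4·0.75+3/2·(-1.25)+1/2·2.75=0.0625; next y=-4/5·(-2.75)+1/2·0.0625=2.23125
n=2: y=2.23125, sp=4, e=sp−y=1.76875; I=0.51875, D=e−e_prev=1.01875; u=3/4·1.76875+3/2·0.51875+1/2·1.01875≈2.614063; next y=-4/5·2.23125+1/2·2.614063≈-0.477969
n=3: y≈-0.477969, sp=4, e=sp−y≈4.477969; I≈4.996719, D=e−e_prev≈2.709219; u=3/4·4.477969+3/2·4.996719+1/2·2.709219≈12.208164; next y=-4/5·(-0.477969)+1/2·12.208164≈6.486457
n=4: y≈6.486457, sp=4, e=sp−y≈-2.486457; I≈2.510262, D=e−e_prev≈-6.964426; u=3/4·(-2.486457)+3/2·2.510262+1/2·(-6.964426)≈-1.581663; next y=-4/5·6.486457+1/2·(-1.581663)≈-5.979997
n=5: y≈-5.979997, sp=4, e=sp−y≈9.979997; I≈12.490259, D=e−e_prev≈12.466454; u=3/4·9.979997+3/2·12.490259+1/2·12.466454≈32.453613; next y=-4/5·(-5.979997)+1/2·32.453613≈21.010804
n=6: y≈21.010804, sp=4, e=sp−y≈-17.010804; I≈-4.520546, D=e−e_prev≈-26.990802; u=3/4·(-17.010804)+3/2·(-4.520546)+1/2·(-26.990802)≈-33.034322; next y=-4/5·21.010804+1/2·(-33.034322)≈-33.325805
n=7: y≈-33.325805, sp=4, e=sp−y≈37.325805; I≈32.805259, D=e−e_prev≈54.336609; u=3/4·37.325805+3/2·32.805259+1/2·54.336609≈104.370547; next y=-4/5·(-33.325805)+1/2·104.370547≈78.845917
n=8: y≈78.845917, sp=4, e=sp−y≈-74.845917; I≈-42.040658, D=e−e_prev≈-112.171722; u=3/4·(-74.845917)+3/2·(-42.040658)+1/2·(-112.171722)≈-175.281286; next y=-4/5·78.845917+1/2·(-175.281286)≈-150.717377
n=9: y≈-150.717377, sp=4, e=sp−y≈154.717377; I≈112.676719, D=e−e_prev≈229.563294; u=3/4·154.717377+3/2·112.676719+1/2·229.563294≈399.834757; next y=-4/5·(-150.717377)+1/2·399.834757≈320.491280
n=10: y≈320.491280, sp=4, e=sp−y≈-316.491280; I≈-203.814561, D=e−e_prev≈-471.208656; u=3/4·(-316.491280)+3/2·(-203.814561)+1/2·(-471.208656)≈-778.694630; next y=-4/5·320.491280+1/2·(-778.694630)≈-645.740339

0 -2 -5.500 0.000
1 -2 0.063 -2.750
2 4 2.614 2.231
3 4 12.208 -0.478
4 4 -1.582 6.486
5 4 32.454 -5.980
6 4 -33.034 21.011
7 4 104.371 -33.326
8 4 -175.281 78.846
9 4 399.835 -150.717
10 4 -778.695 320.491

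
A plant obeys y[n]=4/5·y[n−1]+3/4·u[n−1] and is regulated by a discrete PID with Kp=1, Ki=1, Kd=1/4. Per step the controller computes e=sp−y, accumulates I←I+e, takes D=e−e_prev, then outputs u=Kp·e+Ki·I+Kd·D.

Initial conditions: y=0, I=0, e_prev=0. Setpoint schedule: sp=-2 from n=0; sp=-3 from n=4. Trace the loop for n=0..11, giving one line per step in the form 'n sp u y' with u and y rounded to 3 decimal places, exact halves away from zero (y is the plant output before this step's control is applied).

(exact arithmetic carried between steps; '≈' marks a value shown rounded to 6 d.p. or computed from one; I and e_prev carry over from the previous line; the table rounds u and y to 3 d.p., halves away from zero)
n=0: y=0, sp=-2, e=sp−y=-2; I=-2, D=e−e_prev=-2; u=1·(-2)+1·(-2)+1/4·(-2)=-4.5; next y=4/5·0+3/4·(-4.5)=-3.375
n=1: y=-3.375, sp=-2, e=sp−y=1.375; I=-0.625, D=e−e_prev=3.375; u=1·1.375+1·(-0.625)+1/4·3.375=1.59375; next y=4/5·(-3.375)+3/4·1.59375≈-1.504688
n=2: y≈-1.504688, sp=-2, e=sp−y≈-0.495313; I≈-1.120313, D=e−e_prev≈-1.870313; u=1·(-0.495313)+1·(-1.120313)+1/4·(-1.870313)≈-2.083203; next y=4/5·(-1.504688)+3/4·(-2.083203)≈-2.766152
n=3: y≈-2.766152, sp=-2, e=sp−y≈0.766152; I≈-0.354160, D=e−e_prev≈1.261465; u=1·0.766152+1·(-0.354160)+1/4·1.261465≈0.727358; next y=4/5·(-2.766152)+3/4·0.727358≈-1.667403
n=4: y≈-1.667403, sp=-3, e=sp−y≈-1.332597; I≈-1.686757, D=e−e_prev≈-2.098749; u=1·(-1.332597)+1·(-1.686757)+1/4·(-2.098749)≈-3.544041; next y=4/5·(-1.667403)+3/4·(-3.544041)≈-3.991953
n=5: y≈-3.991953, sp=-3, e=sp−y≈0.991953; I≈-0.694804, D=e−e_prev≈2.324550; u=1·0.991953+1·(-0.694804)+1/4·2.324550≈0.878287; next y=4/5·(-3.991953)+3/4·0.878287≈-2.534847
n=6: y≈-2.534847, sp=-3, e=sp−y≈-0.465153; I≈-1.159956, D=e−e_prev≈-1.457106; u=1·(-0.465153)+1·(-1.159956)+1/4·(-1.457106)≈-1.989386; next y=4/5·(-2.534847)+3/4·(-1.989386)≈-3.519917
n=7: y≈-3.519917, sp=-3, e=sp−y≈0.519917; I≈-0.640039, D=e−e_prev≈0.985070; u=1·0.519917+1·(-0.640039)+1/4·0.985070≈0.126145; next y=4/5·(-3.519917)+3/4·0.126145≈-2.721325
n=8: y≈-2.721325, sp=-3, e=sp−y≈-0.278675; I≈-0.918715, D=e−e_prev≈-0.798592; u=1·(-0.278675)+1·(-0.918715)+1/4·(-0.798592)≈-1.397038; next y=4/5·(-2.721325)+3/4·(-1.397038)≈-3.224838
n=9: y≈-3.224838, sp=-3, e=sp−y≈0.224838; I≈-0.693876, D=e−e_prev≈0.503514; u=1·0.224838+1·(-0.693876)+1/4·0.503514≈-0.343160; next y=4/5·(-3.224838)+3/4·(-0.343160)≈-2.837240
n=10: y≈-2.837240, sp=-3, e=sp−y≈-0.162760; I≈-0.856636, D=e−e_prev≈-0.387598; u=1·(-0.162760)+1·(-0.856636)+1/4·(-0.387598)≈-1.116295; next y=4/5·(-2.837240)+3/4·(-1.116295)≈-3.107014
n=11: y≈-3.107014, sp=-3, e=sp−y≈0.107014; I≈-0.749622, D=e−e_prev≈0.269773; u=1·0.107014+1·(-0.749622)+1/4·0.269773≈-0.575165; next y=4/5·(-3.107014)+3/4·(-0.575165)≈-2.916985

0 -2 -4.500 0.000
1 -2 1.594 -3.375
2 -2 -2.083 -1.505
3 -2 0.727 -2.766
4 -3 -3.544 -1.667
5 -3 0.878 -3.992
6 -3 -1.989 -2.535
7 -3 0.126 -3.520
8 -3 -1.397 -2.721
9 -3 -0.343 -3.225
10 -3 -1.116 -2.837
11 -3 -0.575 -3.107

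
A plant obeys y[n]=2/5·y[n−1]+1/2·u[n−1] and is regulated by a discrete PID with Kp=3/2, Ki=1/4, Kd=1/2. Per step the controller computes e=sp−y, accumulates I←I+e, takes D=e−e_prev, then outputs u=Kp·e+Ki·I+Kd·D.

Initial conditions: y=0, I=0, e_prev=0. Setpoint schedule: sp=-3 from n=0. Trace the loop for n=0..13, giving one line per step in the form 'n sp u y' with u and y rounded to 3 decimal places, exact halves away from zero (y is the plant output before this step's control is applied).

0 -3 -6.750 0.000
1 -3 1.594 -3.375
2 -3 -6.349 -0.553
3 -3 0.846 -3.396
4 -3 -6.013 -0.935
5 -3 0.203 -3.380
6 -3 -5.716 -1.251
7 -3 -0.346 -3.358
8 -3 -5.455 -1.517
9 -3 -0.815 -3.334
10 -3 -5.224 -1.741
11 -3 -1.216 -3.309
12 -3 -5.021 -1.931
13 -3 -1.558 -3.283

(exact arithmetic carried between steps; '≈' marks a value shown rounded to 6 d.p. or computed from one; I and e_prev carry over from the previous line; the table rounds u and y to 3 d.p., halves away from zero)
n=0: y=0, sp=-3, e=sp−y=-3; I=-3, D=e−e_prev=-3; u=3/2·(-3)+1/4·(-3)+1/2·(-3)=-6.75; next y=2/5·0+1/2·(-6.75)=-3.375
n=1: y=-3.375, sp=-3, e=sp−y=0.375; I=-2.625, D=e−e_prev=3.375; u=3/2·0.375+1/4·(-2.625)+1/2·3.375=1.59375; next y=2/5·(-3.375)+1/2·1.59375=-0.553125
n=2: y=-0.553125, sp=-3, e=sp−y=-2.446875; I=-5.071875, D=e−e_prev=-2.821875; u=3/2·(-2.446875)+1/4·(-5.071875)+1/2·(-2.821875)≈-6.349219; next y=2/5·(-0.553125)+1/2·(-6.349219)≈-3.395859
n=3: y≈-3.395859, sp=-3, e=sp−y≈0.395859; I≈-4.676016, D=e−e_prev≈2.842734; u=3/2·0.395859+1/4·(-4.676016)+1/2·2.842734≈0.846152; next y=2/5·(-3.395859)+1/2·0.846152≈-0.935268
n=4: y≈-0.935268, sp=-3, e=sp−y≈-2.064732; I≈-6.740748, D=e−e_prev≈-2.460592; u=3/2·(-2.064732)+1/4·(-6.740748)+1/2·(-2.460592)≈-6.012582; next y=2/5·(-0.935268)+1/2·(-6.012582)≈-3.380398
n=5: y≈-3.380398, sp=-3, e=sp−y≈0.380398; I≈-6.360350, D=e−e_prev≈2.445130; u=3/2·0.380398+1/4·(-6.360350)+1/2·2.445130≈0.203074; next y=2/5·(-3.380398)+1/2·0.203074≈-1.250622
n=6: y≈-1.250622, sp=-3, e=sp−y≈-1.749378; I≈-8.109728, D=e−e_prev≈-2.129776; u=3/2·(-1.749378)+1/4·(-8.109728)+1/2·(-2.129776)≈-5.716387; next y=2/5·(-1.250622)+1/2·(-5.716387)≈-3.358442
n=7: y≈-3.358442, sp=-3, e=sp−y≈0.358442; I≈-7.751286, D=e−e_prev≈2.107820; u=3/2·0.358442+1/4·(-7.751286)+1/2·2.107820≈-0.346248; next y=2/5·(-3.358442)+1/2·(-0.346248)≈-1.516501
n=8: y≈-1.516501, sp=-3, e=sp−y≈-1.483499; I≈-9.234785, D=e−e_prev≈-1.841941; u=3/2·(-1.483499)+1/4·(-9.234785)+1/2·(-1.841941)≈-5.454916; next y=2/5·(-1.516501)+1/2·(-5.454916)≈-3.334058
n=9: y≈-3.334058, sp=-3, e=sp−y≈0.334058; I≈-8.900727, D=e−e_prev≈1.817557; u=3/2·0.334058+1/4·(-8.900727)+1/2·1.817557≈-0.815316; next y=2/5·(-3.334058)+1/2·(-0.815316)≈-1.741281
n=10: y≈-1.741281, sp=-3, e=sp−y≈-1.258719; I≈-10.159446, D=e−e_prev≈-1.592777; u=3/2·(-1.258719)+1/4·(-10.159446)+1/2·(-1.592777)≈-5.224328; next y=2/5·(-1.741281)+1/2·(-5.224328)≈-3.308677
n=11: y≈-3.308677, sp=-3, e=sp−y≈0.308677; I≈-9.850769, D=e−e_prev≈1.567395; u=3/2·0.308677+1/4·(-9.850769)+1/2·1.567395≈-1.215980; next y=2/5·(-3.308677)+1/2·(-1.215980)≈-1.931461
n=12: y≈-1.931461, sp=-3, e=sp−y≈-1.068539; I≈-10.919309, D=e−e_prev≈-1.377216; u=3/2·(-1.068539)+1/4·(-10.919309)+1/2·(-1.377216)≈-5.021244; next y=2/5·(-1.931461)+1/2·(-5.021244)≈-3.283206
n=13: y≈-3.283206, sp=-3, e=sp−y≈0.283206; I≈-10.636102, D=e−e_prev≈1.351746; u=3/2·0.283206+1/4·(-10.636102)+1/2·1.351746≈-1.558343; next y=2/5·(-3.283206)+1/2·(-1.558343)≈-2.092454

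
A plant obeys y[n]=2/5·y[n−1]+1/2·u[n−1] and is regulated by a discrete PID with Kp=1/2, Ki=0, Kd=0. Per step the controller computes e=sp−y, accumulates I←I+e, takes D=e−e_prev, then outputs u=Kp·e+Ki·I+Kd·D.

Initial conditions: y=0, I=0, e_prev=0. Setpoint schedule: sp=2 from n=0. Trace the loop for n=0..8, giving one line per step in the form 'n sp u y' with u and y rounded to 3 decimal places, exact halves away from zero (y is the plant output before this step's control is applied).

0 2 1.000 0.000
1 2 0.750 0.500
2 2 0.713 0.575
3 2 0.707 0.586
4 2 0.706 0.588
5 2 0.706 0.588
6 2 0.706 0.588
7 2 0.706 0.588
8 2 0.706 0.588

(exact arithmetic carried between steps; '≈' marks a value shown rounded to 6 d.p. or computed from one; I and e_prev carry over from the previous line; the table rounds u and y to 3 d.p., halves away from zero)
n=0: y=0, sp=2, e=sp−y=2; I=2, D=e−e_prev=2; u=1/2·2+0·2+0·2=1; next y=2/5·0+1/2·1=0.5
n=1: y=0.5, sp=2, e=sp−y=1.5; I=3.5, D=e−e_prev=-0.5; u=1/2·1.5+0·3.5+0·(-0.5)=0.75; next y=2/5·0.5+1/2·0.75=0.575
n=2: y=0.575, sp=2, e=sp−y=1.425; I=4.925, D=e−e_prev=-0.075; u=1/2·1.425+0·4.925+0·(-0.075)=0.7125; next y=2/5·0.575+1/2·0.7125=0.58625
n=3: y=0.58625, sp=2, e=sp−y=1.41375; I=6.33875, D=e−e_prev=-0.01125; u=1/2·1.41375+0·6.33875+0·(-0.01125)=0.706875; next y=2/5·0.58625+1/2·0.706875≈0.587938
n=4: y≈0.587938, sp=2, e=sp−y≈1.412063; I≈7.750813, D=e−e_prev≈-0.001688; u=1/2·1.412063+0·7.750813+0·(-0.001688)≈0.706031; next y=2/5·0.587938+1/2·0.706031≈0.588191
n=5: y≈0.588191, sp=2, e=sp−y≈1.411809; I≈9.162622, D=e−e_prev≈-0.000253; u=1/2·1.411809+0·9.162622+0·(-0.000253)≈0.705905; next y=2/5·0.588191+1/2·0.705905≈0.588229
n=6: y≈0.588229, sp=2, e=sp−y≈1.411771; I≈10.574393, D=e−e_prev≈-0.000038; u=1/2·1.411771+0·10.574393+0·(-0.000038)≈0.705886; next y=2/5·0.588229+1/2·0.705886≈0.588234
n=7: y≈0.588234, sp=2, e=sp−y≈1.411766; I≈11.986159, D=e−e_prev≈-0.000006; u=1/2·1.411766+0·11.986159+0·(-0.000006)≈0.705883; next y=2/5·0.588234+1/2·0.705883≈0.588235
n=8: y≈0.588235, sp=2, e=sp−y≈1.411765; I≈13.397924, D=e−e_prev≈-0.000001; u=1/2·1.411765+0·13.397924+0·(-0.000001)≈0.705882; next y=2/5·0.588235+1/2·0.705882≈0.588235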